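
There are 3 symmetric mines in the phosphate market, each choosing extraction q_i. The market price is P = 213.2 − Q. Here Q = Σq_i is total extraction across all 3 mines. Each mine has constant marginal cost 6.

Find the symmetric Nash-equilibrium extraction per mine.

A representative mine's profit is π_i = q_i(213.2 − Q) − 6q_i, with Q = q_i + Σ_{j≠i} q_j.
First-order condition: 207.2 − 2q_i − Σ_{j≠i} q_j = 0.
With identical mines, set every q_j = q: then 207.2 − 2q − 2q = 0, i.e. q = 207.2/4 = 51.8.

51.8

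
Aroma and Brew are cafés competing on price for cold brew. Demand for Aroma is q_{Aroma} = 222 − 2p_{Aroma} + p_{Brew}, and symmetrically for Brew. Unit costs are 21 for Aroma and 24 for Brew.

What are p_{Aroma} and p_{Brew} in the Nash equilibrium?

Aroma's profit: π = (p_{Aroma} − 21)(222 − 2p_{Aroma} + p_{Brew}).
∂π/∂p_{Aroma} = 264 − 4p_{Aroma} + p_{Brew} = 0 ⇒ p_{Aroma} = 66 + 0.25p_{Brew}.
Similarly p_{Brew} = 67.5 + 0.25p_{Aroma}.
Solving the two reaction functions simultaneously: (1 − (0.25)(0.25))p_{Aroma} = 66 + 0.25·67.5, so 0.9375p_{Aroma} = 82.875 and p_{Aroma} = 88.4.
Then p_{Brew} = 67.5 + 0.25·88.4 = 89.6.

88.4, 89.6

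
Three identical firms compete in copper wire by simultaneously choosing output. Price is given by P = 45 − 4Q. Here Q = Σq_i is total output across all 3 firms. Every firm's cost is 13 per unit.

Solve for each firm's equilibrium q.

A representative firm's profit is π_i = q_i(45 − 4Q) − 13q_i, with Q = q_i + Σ_{j≠i} q_j.
First-order condition: 32 − 8q_i − 4Σ_{j≠i} q_j = 0.
With identical firms, set every q_j = q: then 32 − 8q − 8q = 0, i.e. q = 32/16 = 2.

2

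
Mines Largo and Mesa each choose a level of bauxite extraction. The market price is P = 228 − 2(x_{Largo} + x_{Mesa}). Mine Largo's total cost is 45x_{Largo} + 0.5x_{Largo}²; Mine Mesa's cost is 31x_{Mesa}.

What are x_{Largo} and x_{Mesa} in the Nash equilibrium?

Mine Largo's profit: π = x_{Largo}(228 − 2(x_{Largo} + x_{Mesa})) − 45x_{Largo} − 0.5x_{Largo}².
∂π/∂x_{Largo} = 183 − 5x_{Largo} − 2x_{Mesa} = 0, so x_{Largo} = 36.6 − 0.4x_{Mesa}.
For Mesa: ∂π/∂x_{Mesa} = 197 − 4x_{Mesa} − 2x_{Largo} = 0 ⇒ x_{Mesa} = 49.25 − 0.5x_{Largo}.
Plugging x_{Mesa} into Largo's best response: x_{Largo} = 36.6 − 0.4(49.25 − 0.5x_{Largo}) ⇒ 0.8x_{Largo} = 16.9, so x_{Largo} = 21.125.
Then x_{Mesa} = 49.25 − 0.5·21.125 = 38.6875.

21.125, 38.6875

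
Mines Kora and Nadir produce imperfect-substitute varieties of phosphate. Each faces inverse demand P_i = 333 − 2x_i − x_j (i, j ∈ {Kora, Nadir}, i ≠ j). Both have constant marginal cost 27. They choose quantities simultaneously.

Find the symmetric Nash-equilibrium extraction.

61.2

Mine Kora's profit: π = x_{Kora}(333 − 2x_{Kora} − x_{Nadir}) − 27x_{Kora}.
∂π/∂x_{Kora} = 306 − 4x_{Kora} − x_{Nadir} = 0 ⇒ x_{Kora} = 76.5 − 0.25x_{Nadir}.
The game is symmetric, so in equilibrium x_{Nadir} = x_{Kora}: the reaction function gives 1.25x_{Kora} = 76.5, hence x_{Kora} = 61.2.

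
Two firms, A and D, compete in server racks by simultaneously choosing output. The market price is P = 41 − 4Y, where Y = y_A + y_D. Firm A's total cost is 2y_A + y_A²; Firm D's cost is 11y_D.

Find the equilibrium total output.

5.25

Firm A's profit: π = y_A(41 − 4(y_A + y_D)) − 2y_A − y_A².
∂π/∂y_A = 39 − 10y_A − 4y_D = 0, so y_A = 3.9 − 0.4y_D.
For D: ∂π/∂y_D = 30 − 8y_D − 4y_A = 0 ⇒ y_D = 3.75 − 0.5y_A.
Solving the two reaction functions simultaneously: (1 − (−0.4)(−0.5))y_A = 3.9 − 0.4·3.75, so 0.8y_A = 2.4 and y_A = 3.
Then y_D = 3.75 − 0.5·3 = 2.25.
Total output: 3 + 2.25 = 5.25.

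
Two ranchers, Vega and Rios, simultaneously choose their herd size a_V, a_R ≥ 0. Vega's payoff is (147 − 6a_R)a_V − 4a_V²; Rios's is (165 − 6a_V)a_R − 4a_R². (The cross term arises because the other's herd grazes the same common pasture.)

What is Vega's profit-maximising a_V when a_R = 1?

Expanding Vega's payoff: 147a_V − 6a_Ra_V − 4a_V².
∂π/∂a_V = 147 − 6a_R − 8a_V = 0, so a_V = 18.375 − 0.75a_R.
At a_R = 1: a_V = 18.375 − 0.75·1 = 17.625.

17.625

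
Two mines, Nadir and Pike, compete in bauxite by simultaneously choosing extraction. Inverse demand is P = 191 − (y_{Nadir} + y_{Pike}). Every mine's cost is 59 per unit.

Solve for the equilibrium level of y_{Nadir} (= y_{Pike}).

Mine Nadir's profit: π = y_{Nadir}(191 − (y_{Nadir} + y_{Pike})) − 59y_{Nadir}.
∂π/∂y_{Nadir} = 132 − 2y_{Nadir} − y_{Pike} = 0, so y_{Nadir} = 66 − 0.5y_{Pike}.
Setting y_{Nadir} = y_{Pike} in the reaction function: y_{Nadir} = 66 − 0.5y_{Nadir}, so y_{Nadir} = 66 / 1.5 = 44.

44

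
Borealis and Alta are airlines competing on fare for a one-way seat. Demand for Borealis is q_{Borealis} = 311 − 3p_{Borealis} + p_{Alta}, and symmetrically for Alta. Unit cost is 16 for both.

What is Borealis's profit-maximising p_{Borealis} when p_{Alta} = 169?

88

Borealis's profit: π = (p_{Borealis} − 16)(311 − 3p_{Borealis} + p_{Alta}).
∂π/∂p_{Borealis} = 359 − 6p_{Borealis} + p_{Alta} = 0 ⇒ p_{Borealis} = 359/6 + (1/6)p_{Alta}.
At p_{Alta} = 169: p_{Borealis} = 359/6 + (1/6)·169 = 88.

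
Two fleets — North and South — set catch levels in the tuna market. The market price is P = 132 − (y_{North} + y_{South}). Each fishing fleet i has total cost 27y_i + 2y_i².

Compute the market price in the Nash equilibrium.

Fishing fleet North's profit: π = y_{North}(132 − (y_{North} + y_{South})) − 27y_{North} − 2y_{North}².
∂π/∂y_{North} = 105 − 6y_{North} − y_{South} = 0, so y_{North} = 17.5 − (1/6)y_{South}.
By symmetry y_{South} = y_{North}; substituting into the reaction function, (7/6)y_{North} = 17.5 and y_{North} = 15.
Equilibrium price: P = 132 − 30 = 102.

102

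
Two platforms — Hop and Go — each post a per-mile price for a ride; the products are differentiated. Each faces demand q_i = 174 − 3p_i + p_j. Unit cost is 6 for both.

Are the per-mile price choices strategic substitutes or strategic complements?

strategic complements

Hop's profit: π = (p_{Hop} − 6)(174 − 3p_{Hop} + p_{Go}).
∂π/∂p_{Hop} = 192 − 6p_{Hop} + p_{Go} = 0 ⇒ p_{Hop} = 32 + (1/6)p_{Go}.
The best-response slope dp_{Hop}/dp_{Go} = 1/6 > 0: the reaction function is upward-sloping, so the choices are strategic complements.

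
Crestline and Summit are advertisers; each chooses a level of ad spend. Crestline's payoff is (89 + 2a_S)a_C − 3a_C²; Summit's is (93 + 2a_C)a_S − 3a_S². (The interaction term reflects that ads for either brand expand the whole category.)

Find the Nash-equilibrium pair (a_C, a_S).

22.5, 23

Expanding Crestline's payoff: 89a_C + 2a_Sa_C − 3a_C².
∂π/∂a_C = 89 + 2a_S − 6a_C = 0, so a_C = 89/6 + (1/3)a_S.
Likewise for Summit: a_S = 15.5 + (1/3)a_C.
Plugging a_S into Crestline's best response: a_C = 89/6 + (1/3)(15.5 + (1/3)a_C) ⇒ (8/9)a_C = 20, so a_C = 22.5.
Then a_S = 15.5 + (1/3)·22.5 = 23.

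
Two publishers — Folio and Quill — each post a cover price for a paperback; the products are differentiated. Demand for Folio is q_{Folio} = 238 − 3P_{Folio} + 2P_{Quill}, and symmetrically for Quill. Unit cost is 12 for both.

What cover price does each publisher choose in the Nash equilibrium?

68.5

Folio's profit: π = (P_{Folio} − 12)(238 − 3P_{Folio} + 2P_{Quill}).
∂π/∂P_{Folio} = 274 − 6P_{Folio} + 2P_{Quill} = 0 ⇒ P_{Folio} = 137/3 + (1/3)P_{Quill}.
The game is symmetric, so in equilibrium P_{Quill} = P_{Folio}: the reaction function gives (2/3)P_{Folio} = 137/3, hence P_{Folio} = 68.5.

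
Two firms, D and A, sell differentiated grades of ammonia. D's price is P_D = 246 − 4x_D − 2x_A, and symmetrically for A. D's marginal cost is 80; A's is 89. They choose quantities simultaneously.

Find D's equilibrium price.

147.6

Firm D's profit: π = x_D(246 − 4x_D − 2x_A) − 80x_D.
∂π/∂x_D = 166 − 8x_D − 2x_A = 0 ⇒ x_D = 20.75 − 0.25x_A.
Similarly x_A = 19.625 − 0.25x_D.
Substituting the second reaction function into the first: x_D = 20.75 − 0.25(19.625 − 0.25x_D), which gives 0.9375x_D = 507/32 ⇒ x_D = 16.9.
Then x_A = 19.625 − 0.25·16.9 = 15.4.
P_D = 246 − 4·16.9 − 2·15.4 = 147.6.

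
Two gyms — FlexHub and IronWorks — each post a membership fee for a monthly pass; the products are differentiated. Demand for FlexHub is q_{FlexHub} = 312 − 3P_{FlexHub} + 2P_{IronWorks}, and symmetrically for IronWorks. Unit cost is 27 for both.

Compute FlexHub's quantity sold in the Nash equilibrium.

FlexHub's profit: π = (P_{FlexHub} − 27)(312 − 3P_{FlexHub} + 2P_{IronWorks}).
∂π/∂P_{FlexHub} = 393 − 6P_{FlexHub} + 2P_{IronWorks} = 0 ⇒ P_{FlexHub} = 65.5 + (1/3)P_{IronWorks}.
Setting P_{FlexHub} = P_{IronWorks} in the reaction function: P_{FlexHub} = 65.5 + (1/3)P_{FlexHub}, so P_{FlexHub} = 65.5 / (2/3) = 98.25.
q_{FlexHub} = 312 − 3·98.25 + 2·98.25 = 213.75.

213.75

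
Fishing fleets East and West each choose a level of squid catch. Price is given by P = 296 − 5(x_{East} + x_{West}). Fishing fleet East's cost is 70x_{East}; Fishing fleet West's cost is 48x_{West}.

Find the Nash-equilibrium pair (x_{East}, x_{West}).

13.6, 18

Fishing fleet East's profit: π = x_{East}(296 − 5(x_{East} + x_{West})) − 70x_{East}.
∂π/∂x_{East} = 226 − 10x_{East} − 5x_{West} = 0, so x_{East} = 22.6 − 0.5x_{West}.
By the same steps for West: x_{West} = 24.8 − 0.5x_{East}.
Solving the two reaction functions simultaneously: (1 − (−0.5)(−0.5))x_{East} = 22.6 − 0.5·24.8, so 0.75x_{East} = 10.2 and x_{East} = 13.6.
Then x_{West} = 24.8 − 0.5·13.6 = 18.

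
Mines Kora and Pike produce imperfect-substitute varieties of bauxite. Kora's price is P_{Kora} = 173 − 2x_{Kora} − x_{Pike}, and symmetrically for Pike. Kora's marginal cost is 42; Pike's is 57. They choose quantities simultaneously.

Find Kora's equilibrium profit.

1479.68

Mine Kora's profit: π = x_{Kora}(173 − 2x_{Kora} − x_{Pike}) − 42x_{Kora}.
∂π/∂x_{Kora} = 131 − 4x_{Kora} − x_{Pike} = 0 ⇒ x_{Kora} = 32.75 − 0.25x_{Pike}.
Similarly x_{Pike} = 29 − 0.25x_{Kora}.
Plugging x_{Pike} into Kora's best response: x_{Kora} = 32.75 − 0.25(29 − 0.25x_{Kora}) ⇒ 0.9375x_{Kora} = 25.5, so x_{Kora} = 27.2.
Then x_{Pike} = 29 − 0.25·27.2 = 22.2.
P_{Kora} = 173 − 2·27.2 − 22.2 = 96.4.
Profit = (96.4 − 42)·27.2 = 1479.68.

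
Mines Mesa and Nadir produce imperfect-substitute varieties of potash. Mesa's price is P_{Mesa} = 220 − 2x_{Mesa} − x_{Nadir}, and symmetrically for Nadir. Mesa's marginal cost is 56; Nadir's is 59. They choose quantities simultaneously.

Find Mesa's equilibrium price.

Mine Mesa's profit: π = x_{Mesa}(220 − 2x_{Mesa} − x_{Nadir}) − 56x_{Mesa}.
∂π/∂x_{Mesa} = 164 − 4x_{Mesa} − x_{Nadir} = 0 ⇒ x_{Mesa} = 41 − 0.25x_{Nadir}.
Similarly x_{Nadir} = 40.25 − 0.25x_{Mesa}.
Solving the two reaction functions simultaneously: (1 − (−0.25)(−0.25))x_{Mesa} = 41 − 0.25·40.25, so 0.9375x_{Mesa} = 30.9375 and x_{Mesa} = 33.
Then x_{Nadir} = 40.25 − 0.25·33 = 32.
P_{Mesa} = 220 − 2·33 − 32 = 122.

122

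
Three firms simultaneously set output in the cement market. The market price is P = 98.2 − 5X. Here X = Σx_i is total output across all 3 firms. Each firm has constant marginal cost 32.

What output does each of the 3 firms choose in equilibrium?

3.31

A representative firm's profit is π_i = x_i(98.2 − 5X) − 32x_i, with X = x_i + Σ_{j≠i} x_j.
First-order condition: 66.2 − 10x_i − 5Σ_{j≠i} x_j = 0.
In a symmetric equilibrium every firm chooses the same x, so Σ_{j≠i} x_j = 2x. The condition becomes 66.2 − 20x = 0, giving x = 66.2/20 = 3.31.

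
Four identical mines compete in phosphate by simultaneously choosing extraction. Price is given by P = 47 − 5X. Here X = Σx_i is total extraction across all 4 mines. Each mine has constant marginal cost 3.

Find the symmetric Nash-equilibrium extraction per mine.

A representative mine's profit is π_i = x_i(47 − 5X) − 3x_i, with X = x_i + Σ_{j≠i} x_j.
First-order condition: 44 − 10x_i − 5Σ_{j≠i} x_j = 0.
With identical mines, set every x_j = x: then 44 − 10x − 15x = 0, i.e. x = 44/25 = 1.76.

1.76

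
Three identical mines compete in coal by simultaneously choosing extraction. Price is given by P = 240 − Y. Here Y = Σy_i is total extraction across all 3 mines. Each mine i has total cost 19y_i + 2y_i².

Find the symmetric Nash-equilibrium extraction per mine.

A representative mine's profit is π_i = y_i(240 − Y) − 19y_i − 2y_i², with Y = y_i + Σ_{j≠i} y_j.
First-order condition: 221 − 6y_i − Σ_{j≠i} y_j = 0.
Imposing symmetry (y_j = y for all j) turns Σ_{j≠i} y_j into 2y, so 221 = 8y and y = 27.625.

27.625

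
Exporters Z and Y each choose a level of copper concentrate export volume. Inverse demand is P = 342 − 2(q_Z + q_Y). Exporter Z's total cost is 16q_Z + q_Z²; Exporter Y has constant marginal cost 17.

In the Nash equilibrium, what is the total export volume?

Exporter Z's profit: π = q_Z(342 − 2(q_Z + q_Y)) − 16q_Z − q_Z².
∂π/∂q_Z = 326 − 6q_Z − 2q_Y = 0, so q_Z = 163/3 − (1/3)q_Y.
For Y: ∂π/∂q_Y = 325 − 4q_Y − 2q_Z = 0 ⇒ q_Y = 81.25 − 0.5q_Z.
Plugging q_Y into Z's best response: q_Z = 163/3 − (1/3)(81.25 − 0.5q_Z) ⇒ (5/6)q_Z = 27.25, so q_Z = 32.7.
Then q_Y = 81.25 − 0.5·32.7 = 64.9.
Total export volume: 32.7 + 64.9 = 97.6.

97.6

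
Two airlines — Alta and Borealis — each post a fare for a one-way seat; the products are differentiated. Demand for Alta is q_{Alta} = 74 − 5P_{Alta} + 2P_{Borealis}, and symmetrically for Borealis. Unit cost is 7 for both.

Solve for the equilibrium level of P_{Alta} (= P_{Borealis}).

13.625

Alta's profit: π = (P_{Alta} − 7)(74 − 5P_{Alta} + 2P_{Borealis}).
∂π/∂P_{Alta} = 109 − 10P_{Alta} + 2P_{Borealis} = 0 ⇒ P_{Alta} = 10.9 + 0.2P_{Borealis}.
The game is symmetric, so in equilibrium P_{Borealis} = P_{Alta}: the reaction function gives 0.8P_{Alta} = 10.9, hence P_{Alta} = 13.625.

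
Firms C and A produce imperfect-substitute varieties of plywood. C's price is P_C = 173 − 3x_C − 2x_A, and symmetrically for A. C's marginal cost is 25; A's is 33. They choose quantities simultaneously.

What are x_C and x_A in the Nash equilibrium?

Firm C's profit: π = x_C(173 − 3x_C − 2x_A) − 25x_C.
∂π/∂x_C = 148 − 6x_C − 2x_A = 0 ⇒ x_C = 74/3 − (1/3)x_A.
Similarly x_A = 70/3 − (1/3)x_C.
Solving the two reaction functions simultaneously: (1 − (−1/3)(−1/3))x_C = 74/3 − (1/3)·(70/3), so (8/9)x_C = 152/9 and x_C = 19.
Then x_A = 70/3 − (1/3)·19 = 17.

19, 17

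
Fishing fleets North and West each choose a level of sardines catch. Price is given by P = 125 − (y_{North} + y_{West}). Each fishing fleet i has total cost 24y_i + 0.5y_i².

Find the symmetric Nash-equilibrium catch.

Fishing fleet North's profit: π = y_{North}(125 − (y_{North} + y_{West})) − 24y_{North} − 0.5y_{North}².
∂π/∂y_{North} = 101 − 3y_{North} − y_{West} = 0, so y_{North} = 101/3 − (1/3)y_{West}.
The game is symmetric, so in equilibrium y_{West} = y_{North}: the reaction function gives (4/3)y_{North} = 101/3, hence y_{North} = 25.25.

25.25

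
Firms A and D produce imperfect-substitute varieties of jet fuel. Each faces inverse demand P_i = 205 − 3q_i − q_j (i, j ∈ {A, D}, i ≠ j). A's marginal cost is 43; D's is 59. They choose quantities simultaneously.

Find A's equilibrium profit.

1670.88

Firm A's profit: π = q_A(205 − 3q_A − q_D) − 43q_A.
∂π/∂q_A = 162 − 6q_A − q_D = 0 ⇒ q_A = 27 − (1/6)q_D.
Similarly q_D = 73/3 − (1/6)q_A.
Substituting the second reaction function into the first: q_A = 27 − (1/6)(73/3 − (1/6)q_A), which gives (35/36)q_A = 413/18 ⇒ q_A = 23.6.
Then q_D = 73/3 − (1/6)·23.6 = 20.4.
P_A = 205 − 3·23.6 − 20.4 = 113.8.
Profit = (113.8 − 43)·23.6 = 1670.88.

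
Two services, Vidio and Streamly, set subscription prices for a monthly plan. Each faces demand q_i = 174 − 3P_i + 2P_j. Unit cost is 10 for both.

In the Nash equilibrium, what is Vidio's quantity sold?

Vidio's profit: π = (P_{Vidio} − 10)(174 − 3P_{Vidio} + 2P_{Streamly}).
∂π/∂P_{Vidio} = 204 − 6P_{Vidio} + 2P_{Streamly} = 0 ⇒ P_{Vidio} = 34 + (1/3)P_{Streamly}.
The game is symmetric, so in equilibrium P_{Streamly} = P_{Vidio}: the reaction function gives (2/3)P_{Vidio} = 34, hence P_{Vidio} = 51.
q_{Vidio} = 174 − 3·51 + 2·51 = 123.

123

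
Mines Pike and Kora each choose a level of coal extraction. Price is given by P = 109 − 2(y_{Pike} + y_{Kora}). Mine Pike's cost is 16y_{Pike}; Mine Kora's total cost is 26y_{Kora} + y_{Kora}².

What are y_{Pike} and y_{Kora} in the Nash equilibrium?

Mine Pike's profit: π = y_{Pike}(109 − 2(y_{Pike} + y_{Kora})) − 16y_{Pike}.
∂π/∂y_{Pike} = 93 − 4y_{Pike} − 2y_{Kora} = 0, so y_{Pike} = 23.25 − 0.5y_{Kora}.
For Kora: ∂π/∂y_{Kora} = 83 − 6y_{Kora} − 2y_{Pike} = 0 ⇒ y_{Kora} = 83/6 − (1/3)y_{Pike}.
Substituting the second reaction function into the first: y_{Pike} = 23.25 − 0.5(83/6 − (1/3)y_{Pike}), which gives (5/6)y_{Pike} = 49/3 ⇒ y_{Pike} = 19.6.
Then y_{Kora} = 83/6 − (1/3)·19.6 = 7.3.

19.6, 7.3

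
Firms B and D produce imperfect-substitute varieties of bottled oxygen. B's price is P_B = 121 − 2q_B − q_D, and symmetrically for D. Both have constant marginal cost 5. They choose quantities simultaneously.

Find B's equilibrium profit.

Firm B's profit: π = q_B(121 − 2q_B − q_D) − 5q_B.
∂π/∂q_B = 116 − 4q_B − q_D = 0 ⇒ q_B = 29 − 0.25q_D.
By symmetry q_D = q_B; substituting into the reaction function, 1.25q_B = 29 and q_B = 23.2.
P_B = 121 − 2·23.2 − 23.2 = 51.4.
Profit = (51.4 − 5)·23.2 = 1076.48.

1076.48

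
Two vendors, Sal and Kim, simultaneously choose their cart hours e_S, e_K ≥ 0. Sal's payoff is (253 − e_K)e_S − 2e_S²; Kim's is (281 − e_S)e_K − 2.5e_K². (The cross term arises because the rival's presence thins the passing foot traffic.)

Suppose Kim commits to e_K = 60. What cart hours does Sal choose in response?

48.25

Expanding Sal's payoff: 253e_S − e_Ke_S − 2e_S².
∂π/∂e_S = 253 − e_K − 4e_S = 0, so e_S = 63.25 − 0.25e_K.
At e_K = 60: e_S = 63.25 − 0.25·60 = 48.25.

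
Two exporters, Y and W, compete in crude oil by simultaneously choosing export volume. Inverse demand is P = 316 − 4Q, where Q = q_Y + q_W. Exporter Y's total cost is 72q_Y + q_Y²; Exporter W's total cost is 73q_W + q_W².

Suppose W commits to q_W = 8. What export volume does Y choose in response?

21.2

Exporter Y's profit: π = q_Y(316 − 4(q_Y + q_W)) − 72q_Y − q_Y².
∂π/∂q_Y = 244 − 10q_Y − 4q_W = 0, so q_Y = 24.4 − 0.4q_W.
At q_W = 8: q_Y = 24.4 − 0.4·8 = 21.2.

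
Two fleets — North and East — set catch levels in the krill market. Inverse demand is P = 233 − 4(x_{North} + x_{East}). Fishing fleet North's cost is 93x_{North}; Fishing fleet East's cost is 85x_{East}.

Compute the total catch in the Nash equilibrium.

24

Fishing fleet North's profit: π = x_{North}(233 − 4(x_{North} + x_{East})) − 93x_{North}.
∂π/∂x_{North} = 140 − 8x_{North} − 4x_{East} = 0, so x_{North} = 17.5 − 0.5x_{East}.
By the same steps for East: x_{East} = 18.5 − 0.5x_{North}.
Solving the two reaction functions simultaneously: (1 − (−0.5)(−0.5))x_{North} = 17.5 − 0.5·18.5, so 0.75x_{North} = 8.25 and x_{North} = 11.
Then x_{East} = 18.5 − 0.5·11 = 13.
Total catch: 11 + 13 = 24.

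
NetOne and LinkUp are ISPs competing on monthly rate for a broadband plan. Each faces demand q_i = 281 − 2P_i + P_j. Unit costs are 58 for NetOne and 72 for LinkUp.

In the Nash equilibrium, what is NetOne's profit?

11612.88

NetOne's profit: π = (P_{NetOne} − 58)(281 − 2P_{NetOne} + P_{LinkUp}).
∂π/∂P_{NetOne} = 397 − 4P_{NetOne} + P_{LinkUp} = 0 ⇒ P_{NetOne} = 99.25 + 0.25P_{LinkUp}.
Similarly P_{LinkUp} = 106.25 + 0.25P_{NetOne}.
Plugging P_{LinkUp} into NetOne's best response: P_{NetOne} = 99.25 + 0.25(106.25 + 0.25P_{NetOne}) ⇒ 0.9375P_{NetOne} = 125.8125, so P_{NetOne} = 134.2.
Then P_{LinkUp} = 106.25 + 0.25·134.2 = 139.8.
q_{NetOne} = 281 − 2·134.2 + 139.8 = 152.4.
Profit = (134.2 − 58)·152.4 = 11612.88.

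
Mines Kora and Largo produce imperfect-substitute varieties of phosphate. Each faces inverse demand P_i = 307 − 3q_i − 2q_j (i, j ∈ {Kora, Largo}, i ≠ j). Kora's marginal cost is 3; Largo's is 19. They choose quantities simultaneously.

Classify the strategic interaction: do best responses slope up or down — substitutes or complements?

Mine Kora's profit: π = q_{Kora}(307 − 3q_{Kora} − 2q_{Largo}) − 3q_{Kora}.
∂π/∂q_{Kora} = 304 − 6q_{Kora} − 2q_{Largo} = 0 ⇒ q_{Kora} = 152/3 − (1/3)q_{Largo}.
The best-response slope dq_{Kora}/dq_{Largo} = −1/3 < 0: the reaction function is downward-sloping, so the choices are strategic substitutes.

strategic substitutes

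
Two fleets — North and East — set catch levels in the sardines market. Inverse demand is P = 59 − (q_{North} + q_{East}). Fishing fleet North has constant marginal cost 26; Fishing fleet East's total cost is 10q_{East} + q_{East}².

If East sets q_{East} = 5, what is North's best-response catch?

Fishing fleet North's profit: π = q_{North}(59 − (q_{North} + q_{East})) − 26q_{North}.
∂π/∂q_{North} = 33 − 2q_{North} − q_{East} = 0, so q_{North} = 16.5 − 0.5q_{East}.
At q_{East} = 5: q_{North} = 16.5 − 0.5·5 = 14.

14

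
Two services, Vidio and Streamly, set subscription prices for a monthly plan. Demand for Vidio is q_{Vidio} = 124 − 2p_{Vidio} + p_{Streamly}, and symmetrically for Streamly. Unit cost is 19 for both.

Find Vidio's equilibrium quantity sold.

Vidio's profit: π = (p_{Vidio} − 19)(124 − 2p_{Vidio} + p_{Streamly}).
∂π/∂p_{Vidio} = 162 − 4p_{Vidio} + p_{Streamly} = 0 ⇒ p_{Vidio} = 40.5 + 0.25p_{Streamly}.
The game is symmetric, so in equilibrium p_{Streamly} = p_{Vidio}: the reaction function gives 0.75p_{Vidio} = 40.5, hence p_{Vidio} = 54.
q_{Vidio} = 124 − 2·54 + 54 = 70.

70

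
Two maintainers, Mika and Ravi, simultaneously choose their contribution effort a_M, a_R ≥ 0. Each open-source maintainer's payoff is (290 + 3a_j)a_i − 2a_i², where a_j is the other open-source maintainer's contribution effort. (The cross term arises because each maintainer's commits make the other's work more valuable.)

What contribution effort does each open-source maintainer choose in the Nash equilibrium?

Mika's payoff is (290 + 3a_R)a_M − 2a_M².
∂π/∂a_M = 290 + 3a_R − 4a_M = 0, so a_M = 72.5 + 0.75a_R.
The game is symmetric, so in equilibrium a_R = a_M: the reaction function gives 0.25a_M = 72.5, hence a_M = 290.

290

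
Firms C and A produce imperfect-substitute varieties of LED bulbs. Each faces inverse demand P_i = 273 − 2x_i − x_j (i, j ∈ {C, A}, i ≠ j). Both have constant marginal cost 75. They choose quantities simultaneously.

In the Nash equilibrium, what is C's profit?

3136.32

Firm C's profit: π = x_C(273 − 2x_C − x_A) − 75x_C.
∂π/∂x_C = 198 − 4x_C − x_A = 0 ⇒ x_C = 49.5 − 0.25x_A.
Setting x_C = x_A in the reaction function: x_C = 49.5 − 0.25x_C, so x_C = 49.5 / 1.25 = 39.6.
P_C = 273 − 2·39.6 − 39.6 = 154.2.
Profit = (154.2 − 75)·39.6 = 3136.32.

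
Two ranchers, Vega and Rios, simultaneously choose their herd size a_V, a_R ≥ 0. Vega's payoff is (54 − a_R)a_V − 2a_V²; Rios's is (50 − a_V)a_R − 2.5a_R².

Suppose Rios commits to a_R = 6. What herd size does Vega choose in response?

Expanding Vega's payoff: 54a_V − a_Ra_V − 2a_V².
∂π/∂a_V = 54 − a_R − 4a_V = 0, so a_V = 13.5 − 0.25a_R.
At a_R = 6: a_V = 13.5 − 0.25·6 = 12.

12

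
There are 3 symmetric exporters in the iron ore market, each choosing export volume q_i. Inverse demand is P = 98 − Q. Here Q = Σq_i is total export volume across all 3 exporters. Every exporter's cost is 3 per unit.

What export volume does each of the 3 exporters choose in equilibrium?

A representative exporter's profit is π_i = q_i(98 − Q) − 3q_i, with Q = q_i + Σ_{j≠i} q_j.
First-order condition: 95 − 2q_i − Σ_{j≠i} q_j = 0.
Imposing symmetry (q_j = q for all j) turns Σ_{j≠i} q_j into 2q, so 95 = 4q and q = 23.75.

23.75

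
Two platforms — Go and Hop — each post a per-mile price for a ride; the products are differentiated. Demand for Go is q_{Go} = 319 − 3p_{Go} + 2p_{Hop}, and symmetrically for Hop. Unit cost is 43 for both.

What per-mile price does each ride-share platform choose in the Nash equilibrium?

112

Go's profit: π = (p_{Go} − 43)(319 − 3p_{Go} + 2p_{Hop}).
∂π/∂p_{Go} = 448 − 6p_{Go} + 2p_{Hop} = 0 ⇒ p_{Go} = 224/3 + (1/3)p_{Hop}.
By symmetry p_{Hop} = p_{Go}; substituting into the reaction function, (2/3)p_{Go} = 224/3 and p_{Go} = 112.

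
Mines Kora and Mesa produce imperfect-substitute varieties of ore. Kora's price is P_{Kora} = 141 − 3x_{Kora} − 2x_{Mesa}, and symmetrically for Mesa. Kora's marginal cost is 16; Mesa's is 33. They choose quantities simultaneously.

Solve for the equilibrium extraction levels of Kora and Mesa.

16.6875, 12.4375

Mine Kora's profit: π = x_{Kora}(141 − 3x_{Kora} − 2x_{Mesa}) − 16x_{Kora}.
∂π/∂x_{Kora} = 125 − 6x_{Kora} − 2x_{Mesa} = 0 ⇒ x_{Kora} = 125/6 − (1/3)x_{Mesa}.
Similarly x_{Mesa} = 18 − (1/3)x_{Kora}.
Solving the two reaction functions simultaneously: (1 − (−1/3)(−1/3))x_{Kora} = 125/6 − (1/3)·18, so (8/9)x_{Kora} = 89/6 and x_{Kora} = 16.6875.
Then x_{Mesa} = 18 − (1/3)·16.6875 = 12.4375.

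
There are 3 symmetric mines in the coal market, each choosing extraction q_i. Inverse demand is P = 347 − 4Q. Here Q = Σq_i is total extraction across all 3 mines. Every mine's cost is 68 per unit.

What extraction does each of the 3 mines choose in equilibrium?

A representative mine's profit is π_i = q_i(347 − 4Q) − 68q_i, with Q = q_i + Σ_{j≠i} q_j.
First-order condition: 279 − 8q_i − 4Σ_{j≠i} q_j = 0.
Imposing symmetry (q_j = q for all j) turns Σ_{j≠i} q_j into 2q, so 279 = 16q and q = 17.4375.

17.4375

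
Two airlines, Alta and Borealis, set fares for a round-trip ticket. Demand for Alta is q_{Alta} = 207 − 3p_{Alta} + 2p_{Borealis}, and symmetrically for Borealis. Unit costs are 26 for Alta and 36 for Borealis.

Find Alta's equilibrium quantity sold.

Alta's profit: π = (p_{Alta} − 26)(207 − 3p_{Alta} + 2p_{Borealis}).
∂π/∂p_{Alta} = 285 − 6p_{Alta} + 2p_{Borealis} = 0 ⇒ p_{Alta} = 47.5 + (1/3)p_{Borealis}.
Similarly p_{Borealis} = 52.5 + (1/3)p_{Alta}.
Substituting the second reaction function into the first: p_{Alta} = 47.5 + (1/3)(52.5 + (1/3)p_{Alta}), which gives (8/9)p_{Alta} = 65 ⇒ p_{Alta} = 73.125.
Then p_{Borealis} = 52.5 + (1/3)·73.125 = 76.875.
q_{Alta} = 207 − 3·73.125 + 2·76.875 = 141.375.

141.375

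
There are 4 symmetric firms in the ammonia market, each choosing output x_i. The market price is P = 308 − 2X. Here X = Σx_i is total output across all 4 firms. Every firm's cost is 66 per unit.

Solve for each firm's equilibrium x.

A representative firm's profit is π_i = x_i(308 − 2X) − 66x_i, with X = x_i + Σ_{j≠i} x_j.
First-order condition: 242 − 4x_i − 2Σ_{j≠i} x_j = 0.
With identical firms, set every x_j = x: then 242 − 4x − 6x = 0, i.e. x = 242/10 = 24.2.

24.2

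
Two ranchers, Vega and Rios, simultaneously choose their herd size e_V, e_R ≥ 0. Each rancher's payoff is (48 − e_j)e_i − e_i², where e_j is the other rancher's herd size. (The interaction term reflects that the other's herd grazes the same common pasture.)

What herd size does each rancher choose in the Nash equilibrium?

Vega's payoff is (48 − e_R)e_V − e_V².
∂π/∂e_V = 48 − e_R − 2e_V = 0, so e_V = 24 − 0.5e_R.
By symmetry e_R = e_V; substituting into the reaction function, 1.5e_V = 24 and e_V = 16.

16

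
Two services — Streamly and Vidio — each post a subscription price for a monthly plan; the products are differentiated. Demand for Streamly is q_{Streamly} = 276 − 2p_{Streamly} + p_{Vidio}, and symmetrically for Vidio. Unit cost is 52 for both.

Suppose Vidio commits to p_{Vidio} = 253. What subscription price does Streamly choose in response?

Streamly's profit: π = (p_{Streamly} − 52)(276 − 2p_{Streamly} + p_{Vidio}).
∂π/∂p_{Streamly} = 380 − 4p_{Streamly} + p_{Vidio} = 0 ⇒ p_{Streamly} = 95 + 0.25p_{Vidio}.
At p_{Vidio} = 253: p_{Streamly} = 95 + 0.25·253 = 158.25.

158.25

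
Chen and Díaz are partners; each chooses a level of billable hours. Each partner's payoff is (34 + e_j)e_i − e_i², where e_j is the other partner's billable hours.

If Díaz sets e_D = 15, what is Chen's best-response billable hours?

24.5

Chen's payoff is (34 + e_D)e_C − e_C².
∂π/∂e_C = 34 + e_D − 2e_C = 0, so e_C = 17 + 0.5e_D.
At e_D = 15: e_C = 17 + 0.5·15 = 24.5.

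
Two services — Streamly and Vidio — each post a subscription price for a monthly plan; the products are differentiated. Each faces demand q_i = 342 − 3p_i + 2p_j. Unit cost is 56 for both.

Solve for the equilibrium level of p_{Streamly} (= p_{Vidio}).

127.5

Streamly's profit: π = (p_{Streamly} − 56)(342 − 3p_{Streamly} + 2p_{Vidio}).
∂π/∂p_{Streamly} = 510 − 6p_{Streamly} + 2p_{Vidio} = 0 ⇒ p_{Streamly} = 85 + (1/3)p_{Vidio}.
By symmetry p_{Vidio} = p_{Streamly}; substituting into the reaction function, (2/3)p_{Streamly} = 85 and p_{Streamly} = 127.5.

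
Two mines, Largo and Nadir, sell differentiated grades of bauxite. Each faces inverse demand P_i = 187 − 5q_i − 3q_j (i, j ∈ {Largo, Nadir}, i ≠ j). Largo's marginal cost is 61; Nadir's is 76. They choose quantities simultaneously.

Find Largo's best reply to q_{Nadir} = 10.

9.6

Mine Largo's profit: π = q_{Largo}(187 − 5q_{Largo} − 3q_{Nadir}) − 61q_{Largo}.
∂π/∂q_{Largo} = 126 − 10q_{Largo} − 3q_{Nadir} = 0 ⇒ q_{Largo} = 12.6 − 0.3q_{Nadir}.
At q_{Nadir} = 10: q_{Largo} = 12.6 − 0.3·10 = 9.6.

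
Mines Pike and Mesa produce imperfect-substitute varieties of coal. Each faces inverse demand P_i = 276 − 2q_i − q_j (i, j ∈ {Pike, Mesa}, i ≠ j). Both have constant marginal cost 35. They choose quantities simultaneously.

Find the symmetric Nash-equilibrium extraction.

Mine Pike's profit: π = q_{Pike}(276 − 2q_{Pike} − q_{Mesa}) − 35q_{Pike}.
∂π/∂q_{Pike} = 241 − 4q_{Pike} − q_{Mesa} = 0 ⇒ q_{Pike} = 60.25 − 0.25q_{Mesa}.
By symmetry q_{Mesa} = q_{Pike}; substituting into the reaction function, 1.25q_{Pike} = 60.25 and q_{Pike} = 48.2.

48.2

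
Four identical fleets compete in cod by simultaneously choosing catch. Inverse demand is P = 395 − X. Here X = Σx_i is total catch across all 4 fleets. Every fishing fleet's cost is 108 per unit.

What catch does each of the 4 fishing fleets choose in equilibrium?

A representative fishing fleet's profit is π_i = x_i(395 − X) − 108x_i, with X = x_i + Σ_{j≠i} x_j.
First-order condition: 287 − 2x_i − Σ_{j≠i} x_j = 0.
Imposing symmetry (x_j = x for all j) turns Σ_{j≠i} x_j into 3x, so 287 = 5x and x = 57.4.

57.4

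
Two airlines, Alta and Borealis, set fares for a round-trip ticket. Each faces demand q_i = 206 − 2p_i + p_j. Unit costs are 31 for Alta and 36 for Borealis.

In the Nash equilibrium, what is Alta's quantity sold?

Alta's profit: π = (p_{Alta} − 31)(206 − 2p_{Alta} + p_{Borealis}).
∂π/∂p_{Alta} = 268 − 4p_{Alta} + p_{Borealis} = 0 ⇒ p_{Alta} = 67 + 0.25p_{Borealis}.
Similarly p_{Borealis} = 69.5 + 0.25p_{Alta}.
Plugging p_{Borealis} into Alta's best response: p_{Alta} = 67 + 0.25(69.5 + 0.25p_{Alta}) ⇒ 0.9375p_{Alta} = 84.375, so p_{Alta} = 90.
Then p_{Borealis} = 69.5 + 0.25·90 = 92.
q_{Alta} = 206 − 2·90 + 92 = 118.

118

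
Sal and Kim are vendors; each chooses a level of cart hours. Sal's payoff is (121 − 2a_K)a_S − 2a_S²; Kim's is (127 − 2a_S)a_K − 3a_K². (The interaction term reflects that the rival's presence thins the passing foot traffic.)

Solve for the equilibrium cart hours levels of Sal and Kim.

Expanding Sal's payoff: 121a_S − 2a_Ka_S − 2a_S².
∂π/∂a_S = 121 − 2a_K − 4a_S = 0, so a_S = 30.25 − 0.5a_K.
Likewise for Kim: a_K = 127/6 − (1/3)a_S.
Plugging a_K into Sal's best response: a_S = 30.25 − 0.5(127/6 − (1/3)a_S) ⇒ (5/6)a_S = 59/3, so a_S = 23.6.
Then a_K = 127/6 − (1/3)·23.6 = 13.3.

23.6, 13.3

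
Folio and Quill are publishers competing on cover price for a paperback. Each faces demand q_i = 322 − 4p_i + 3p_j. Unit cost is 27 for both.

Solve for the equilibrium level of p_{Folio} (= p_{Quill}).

86

Folio's profit: π = (p_{Folio} − 27)(322 − 4p_{Folio} + 3p_{Quill}).
∂π/∂p_{Folio} = 430 − 8p_{Folio} + 3p_{Quill} = 0 ⇒ p_{Folio} = 53.75 + 0.375p_{Quill}.
The game is symmetric, so in equilibrium p_{Quill} = p_{Folio}: the reaction function gives 0.625p_{Folio} = 53.75, hence p_{Folio} = 86.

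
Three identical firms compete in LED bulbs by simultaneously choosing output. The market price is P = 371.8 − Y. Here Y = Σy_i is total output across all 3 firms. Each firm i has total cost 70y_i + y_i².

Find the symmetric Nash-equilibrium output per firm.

50.3

A representative firm's profit is π_i = y_i(371.8 − Y) − 70y_i − y_i², with Y = y_i + Σ_{j≠i} y_j.
First-order condition: 301.8 − 4y_i − Σ_{j≠i} y_j = 0.
With identical firms, set every y_j = y: then 301.8 − 4y − 2y = 0, i.e. y = 301.8/6 = 50.3.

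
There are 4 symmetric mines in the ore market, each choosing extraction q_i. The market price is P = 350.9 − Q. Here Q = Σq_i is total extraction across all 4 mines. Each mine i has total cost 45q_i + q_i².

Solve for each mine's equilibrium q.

43.7

A representative mine's profit is π_i = q_i(350.9 − Q) − 45q_i − q_i², with Q = q_i + Σ_{j≠i} q_j.
First-order condition: 305.9 − 4q_i − Σ_{j≠i} q_j = 0.
Imposing symmetry (q_j = q for all j) turns Σ_{j≠i} q_j into 3q, so 305.9 = 7q and q = 43.7.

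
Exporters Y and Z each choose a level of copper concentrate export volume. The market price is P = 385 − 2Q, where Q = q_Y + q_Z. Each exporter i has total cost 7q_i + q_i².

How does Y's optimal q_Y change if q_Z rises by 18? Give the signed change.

Exporter Y's profit: π = q_Y(385 − 2(q_Y + q_Z)) − 7q_Y − q_Y².
∂π/∂q_Y = 378 − 6q_Y − 2q_Z = 0, so q_Y = 63 − (1/3)q_Z.
The reaction-function slope is −1/3, so an 18-unit rise in q_Z moves q_Y by −1/3 × 18 = −6. Y's best response falls — the actions are strategic substitutes.

-6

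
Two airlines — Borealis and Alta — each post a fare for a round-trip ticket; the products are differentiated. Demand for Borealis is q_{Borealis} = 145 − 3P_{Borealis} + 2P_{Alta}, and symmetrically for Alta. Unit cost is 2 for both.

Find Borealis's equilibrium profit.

Borealis's profit: π = (P_{Borealis} − 2)(145 − 3P_{Borealis} + 2P_{Alta}).
∂π/∂P_{Borealis} = 151 − 6P_{Borealis} + 2P_{Alta} = 0 ⇒ P_{Borealis} = 151/6 + (1/3)P_{Alta}.
Setting P_{Borealis} = P_{Alta} in the reaction function: P_{Borealis} = 151/6 + (1/3)P_{Borealis}, so P_{Borealis} = (151/6) / (2/3) = 37.75.
q_{Borealis} = 145 − 3·37.75 + 2·37.75 = 107.25.
Profit = (37.75 − 2)·107.25 = 3834.1875.

3834.1875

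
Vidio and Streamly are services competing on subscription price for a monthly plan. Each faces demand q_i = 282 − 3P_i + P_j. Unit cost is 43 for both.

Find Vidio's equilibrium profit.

4609.92

Vidio's profit: π = (P_{Vidio} − 43)(282 − 3P_{Vidio} + P_{Streamly}).
∂π/∂P_{Vidio} = 411 − 6P_{Vidio} + P_{Streamly} = 0 ⇒ P_{Vidio} = 68.5 + (1/6)P_{Streamly}.
The game is symmetric, so in equilibrium P_{Streamly} = P_{Vidio}: the reaction function gives (5/6)P_{Vidio} = 68.5, hence P_{Vidio} = 82.2.
q_{Vidio} = 282 − 3·82.2 + 82.2 = 117.6.
Profit = (82.2 − 43)·117.6 = 4609.92.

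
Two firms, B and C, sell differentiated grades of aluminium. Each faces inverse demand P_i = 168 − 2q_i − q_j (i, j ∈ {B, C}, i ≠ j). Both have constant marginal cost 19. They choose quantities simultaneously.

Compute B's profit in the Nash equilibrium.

1776.08

Firm B's profit: π = q_B(168 − 2q_B − q_C) − 19q_B.
∂π/∂q_B = 149 − 4q_B − q_C = 0 ⇒ q_B = 37.25 − 0.25q_C.
By symmetry q_C = q_B; substituting into the reaction function, 1.25q_B = 37.25 and q_B = 29.8.
P_B = 168 − 2·29.8 − 29.8 = 78.6.
Profit = (78.6 − 19)·29.8 = 1776.08.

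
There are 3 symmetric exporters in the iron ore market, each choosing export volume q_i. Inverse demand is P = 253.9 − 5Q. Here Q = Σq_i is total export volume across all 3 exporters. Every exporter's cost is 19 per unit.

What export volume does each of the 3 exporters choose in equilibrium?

11.745

A representative exporter's profit is π_i = q_i(253.9 − 5Q) − 19q_i, with Q = q_i + Σ_{j≠i} q_j.
First-order condition: 234.9 − 10q_i − 5Σ_{j≠i} q_j = 0.
In a symmetric equilibrium every exporter chooses the same q, so Σ_{j≠i} q_j = 2q. The condition becomes 234.9 − 20q = 0, giving q = 234.9/20 = 11.745.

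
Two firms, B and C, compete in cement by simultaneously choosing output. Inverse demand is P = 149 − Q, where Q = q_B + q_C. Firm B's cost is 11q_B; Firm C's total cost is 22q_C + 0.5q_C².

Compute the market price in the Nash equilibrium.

68.4

Firm B's profit: π = q_B(149 − (q_B + q_C)) − 11q_B.
∂π/∂q_B = 138 − 2q_B − q_C = 0, so q_B = 69 − 0.5q_C.
For C: ∂π/∂q_C = 127 − 3q_C − q_B = 0 ⇒ q_C = 127/3 − (1/3)q_B.
Solving the two reaction functions simultaneously: (1 − (−0.5)(−1/3))q_B = 69 − 0.5·(127/3), so (5/6)q_B = 287/6 and q_B = 57.4.
Then q_C = 127/3 − (1/3)·57.4 = 23.2.
Equilibrium price: P = 149 − 80.6 = 68.4.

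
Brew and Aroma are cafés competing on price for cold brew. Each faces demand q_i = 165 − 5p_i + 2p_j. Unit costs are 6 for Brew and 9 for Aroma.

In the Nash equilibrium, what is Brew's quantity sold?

Brew's profit: π = (p_{Brew} − 6)(165 − 5p_{Brew} + 2p_{Aroma}).
∂π/∂p_{Brew} = 195 − 10p_{Brew} + 2p_{Aroma} = 0 ⇒ p_{Brew} = 19.5 + 0.2p_{Aroma}.
Similarly p_{Aroma} = 21 + 0.2p_{Brew}.
Plugging p_{Aroma} into Brew's best response: p_{Brew} = 19.5 + 0.2(21 + 0.2p_{Brew}) ⇒ 0.96p_{Brew} = 23.7, so p_{Brew} = 24.6875.
Then p_{Aroma} = 21 + 0.2·24.6875 = 25.9375.
q_{Brew} = 165 − 5·24.6875 + 2·25.9375 = 93.4375.

93.4375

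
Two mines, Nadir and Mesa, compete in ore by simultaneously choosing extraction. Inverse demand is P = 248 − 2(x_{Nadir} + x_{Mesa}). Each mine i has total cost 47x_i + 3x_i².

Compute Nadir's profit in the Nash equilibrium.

Mine Nadir's profit: π = x_{Nadir}(248 − 2(x_{Nadir} + x_{Mesa})) − 47x_{Nadir} − 3x_{Nadir}².
∂π/∂x_{Nadir} = 201 − 10x_{Nadir} − 2x_{Mesa} = 0, so x_{Nadir} = 20.1 − 0.2x_{Mesa}.
Setting x_{Nadir} = x_{Mesa} in the reaction function: x_{Nadir} = 20.1 − 0.2x_{Nadir}, so x_{Nadir} = 20.1 / 1.2 = 16.75.
Price P = 248 − 2·33.5 = 181.
Nadir's profit: (181 − 47)·16.75 − 3(16.75)² = 1402.8125.

1402.8125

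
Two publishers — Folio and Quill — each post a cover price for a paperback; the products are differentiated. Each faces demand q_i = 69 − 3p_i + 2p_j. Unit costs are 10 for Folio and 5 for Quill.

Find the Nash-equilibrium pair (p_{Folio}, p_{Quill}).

Folio's profit: π = (p_{Folio} − 10)(69 − 3p_{Folio} + 2p_{Quill}).
∂π/∂p_{Folio} = 99 − 6p_{Folio} + 2p_{Quill} = 0 ⇒ p_{Folio} = 16.5 + (1/3)p_{Quill}.
Similarly p_{Quill} = 14 + (1/3)p_{Folio}.
Solving the two reaction functions simultaneously: (1 − (1/3)(1/3))p_{Folio} = 16.5 + (1/3)·14, so (8/9)p_{Folio} = 127/6 and p_{Folio} = 23.8125.
Then p_{Quill} = 14 + (1/3)·23.8125 = 21.9375.

23.8125, 21.9375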